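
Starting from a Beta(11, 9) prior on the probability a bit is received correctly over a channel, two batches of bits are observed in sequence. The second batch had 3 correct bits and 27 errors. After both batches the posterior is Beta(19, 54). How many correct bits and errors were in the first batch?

Sequential conjugate updates are equivalent to a single update on the pooled data, so total successes = posterior α − prior α and total failures = posterior β − prior β.
Total across both batches: 19−11=8 correct bits, 54−9=45 errors.
Subtract the second batch: 8−3=5 correct bits and 45−27=18 errors.

5 correct bits and 18 errors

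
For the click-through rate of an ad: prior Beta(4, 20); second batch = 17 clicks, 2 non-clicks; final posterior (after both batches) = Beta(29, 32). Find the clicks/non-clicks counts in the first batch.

8 clicks and 10 non-clicks

Because Beta–binomial updating is additive in the counts, the combined data contributed (α_post−α_prior, β_post−β_prior) successes and failures.
Total across both batches: 29−4=25 clicks, 32−20=12 non-clicks.
Subtract the second batch: 25−17=8 clicks and 12−2=10 non-clicks.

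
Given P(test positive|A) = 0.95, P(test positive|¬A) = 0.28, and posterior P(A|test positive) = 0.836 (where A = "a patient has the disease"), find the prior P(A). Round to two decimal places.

Bayes' rule in odds form gives O(A|E) = O(A)·[P(E|A)/P(E|¬A)], hence O(A) = O(A|E)/LR.
Posterior odds = 0.836/(1−0.836) = 5.0976. LR = 0.95/0.28 = 3.3929.
Prior odds = 5.0976/3.3929 = 1.5024, so P(A) = 1.5024/(1+1.5024) ≈ 0.60.

P(A) = 0.60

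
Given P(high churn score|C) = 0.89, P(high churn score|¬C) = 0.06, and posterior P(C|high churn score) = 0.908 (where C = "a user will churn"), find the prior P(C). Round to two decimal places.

P(C) = 0.40

In odds form, posterior odds = prior odds × likelihood ratio, so prior odds = posterior odds ÷ LR.
Posterior odds = 0.908/(1−0.908) = 9.8696. LR = 0.89/0.06 = 14.8333.
Prior odds = 9.8696/14.8333 = 0.6654, so P(C) = 0.6654/(1+0.6654) ≈ 0.40.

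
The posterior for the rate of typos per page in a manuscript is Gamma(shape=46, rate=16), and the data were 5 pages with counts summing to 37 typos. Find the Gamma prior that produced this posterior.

A Gamma(α, β) prior (rate parametrization) on a Poisson rate with n observations summing to S gives posterior Gamma(α+S, β+n).
So α = 46 − 37 = 9 and β = 16 − 5 = 11.

Gamma(shape=9, rate=11)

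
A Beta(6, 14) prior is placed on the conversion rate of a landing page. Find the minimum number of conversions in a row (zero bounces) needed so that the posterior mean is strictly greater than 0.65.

k = 21

After k conversions and 0 bounces the posterior is Beta(6+k, 14), with mean (6+k)/(6+14+k).
Set (6+k)/(20+k) > 0.65 and solve: k > (0.65·20 − 6)/(1 − 0.65) = 20.000.
The smallest integer exceeding 20.000 is 21.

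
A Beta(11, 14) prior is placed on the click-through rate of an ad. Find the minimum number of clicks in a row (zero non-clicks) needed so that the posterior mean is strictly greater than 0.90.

k = 116

After k clicks and 0 non-clicks the posterior is Beta(11+k, 14), with mean (11+k)/(11+14+k).
Set (11+k)/(25+k) > 0.90 and solve: k > (0.90·25 − 11)/(1 − 0.90) = 115.000.
The smallest integer exceeding 115.000 is 116, and checking k=116: (127)/(141) = 0.9007 > 0.90.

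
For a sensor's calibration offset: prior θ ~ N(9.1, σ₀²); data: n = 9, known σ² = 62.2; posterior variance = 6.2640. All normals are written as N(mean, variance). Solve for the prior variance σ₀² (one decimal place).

σ₀² = 66.9

Posterior precision equals prior precision plus data precision: 1/σ_n² = 1/σ₀² + n/σ².
So 1/σ₀² = 1/6.2640 − 9/62.2 = 0.159642 − 0.144695 = 0.014947.
Hence σ₀² = 1/0.014947 ≈ 66.9.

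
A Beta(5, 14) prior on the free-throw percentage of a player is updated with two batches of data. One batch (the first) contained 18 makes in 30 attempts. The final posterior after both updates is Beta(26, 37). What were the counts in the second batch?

3 makes and 11 misses

Sequential conjugate updates are equivalent to a single update on the pooled data, so total successes = posterior α − prior α and total failures = posterior β − prior β.
Total across both batches: 26−5=21 makes, 37−14=23 misses.
Subtract the first batch: 21−18=3 makes and 23−12=11 misses.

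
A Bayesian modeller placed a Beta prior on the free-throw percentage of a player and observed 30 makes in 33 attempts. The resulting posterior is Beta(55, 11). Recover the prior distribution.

Under Beta–binomial conjugacy the posterior parameters are (α+s, β+f).
So α = 55 − 30 = 25 and β = 11 − 3 = 8.

Beta(25, 8)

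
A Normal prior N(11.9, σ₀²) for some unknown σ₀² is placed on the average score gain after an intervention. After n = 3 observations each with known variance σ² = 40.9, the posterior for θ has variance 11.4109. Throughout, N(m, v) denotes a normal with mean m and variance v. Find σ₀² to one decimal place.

For the Normal–Normal model with known σ², precisions add: τ_n = τ₀ + n/σ².
So 1/σ₀² = 1/11.4109 − 3/40.9 = 0.087636 − 0.073350 = 0.014286.
Hence σ₀² = 1/0.014286 ≈ 70.0.

σ₀² = 70.0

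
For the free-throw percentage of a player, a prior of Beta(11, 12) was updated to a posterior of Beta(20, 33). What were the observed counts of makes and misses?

A Beta(a, b) prior with s successes and f failures in binomial data gives a Beta(a+s, b+f) posterior.
So s = 20 − 11 = 9 and f = 33 − 12 = 21.

9 makes and 21 misses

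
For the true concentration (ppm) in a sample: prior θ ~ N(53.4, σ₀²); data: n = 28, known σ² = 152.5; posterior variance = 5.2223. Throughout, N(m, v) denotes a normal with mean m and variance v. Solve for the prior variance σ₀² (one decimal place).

σ₀² = 126.9

For the Normal–Normal model with known σ², precisions add: τ_n = τ₀ + n/σ².
So 1/σ₀² = 1/5.2223 − 28/152.5 = 0.191487 − 0.183607 = 0.007880.
Hence σ₀² = 1/0.007880 ≈ 126.9.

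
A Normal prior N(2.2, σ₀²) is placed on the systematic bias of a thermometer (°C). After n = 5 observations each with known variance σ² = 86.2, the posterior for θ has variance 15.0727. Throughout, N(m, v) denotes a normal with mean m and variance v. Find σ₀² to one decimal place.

σ₀² = 119.9

Posterior precision equals prior precision plus data precision: 1/σ_n² = 1/σ₀² + n/σ².
So 1/σ₀² = 1/15.0727 − 5/86.2 = 0.066345 − 0.058005 = 0.008340.
Hence σ₀² = 1/0.008340 ≈ 119.9.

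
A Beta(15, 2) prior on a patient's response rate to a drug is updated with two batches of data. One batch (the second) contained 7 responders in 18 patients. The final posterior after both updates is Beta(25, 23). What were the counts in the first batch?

3 responders and 10 non-responders

Because Beta–binomial updating is additive in the counts, the combined data contributed (α_post−α_prior, β_post−β_prior) successes and failures.
Total across both batches: 25−15=10 responders, 23−2=21 non-responders.
Subtract the second batch: 10−7=3 responders and 21−11=10 non-responders.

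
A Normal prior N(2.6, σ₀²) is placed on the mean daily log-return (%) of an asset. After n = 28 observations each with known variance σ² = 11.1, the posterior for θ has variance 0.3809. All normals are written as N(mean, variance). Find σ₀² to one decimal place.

σ₀² = 9.7

For the Normal–Normal model with known σ², precisions add: τ_n = τ₀ + n/σ².
So 1/σ₀² = 1/0.3809 − 28/11.1 = 2.625361 − 2.522523 = 0.102838.
Hence σ₀² = 1/0.102838 ≈ 9.7.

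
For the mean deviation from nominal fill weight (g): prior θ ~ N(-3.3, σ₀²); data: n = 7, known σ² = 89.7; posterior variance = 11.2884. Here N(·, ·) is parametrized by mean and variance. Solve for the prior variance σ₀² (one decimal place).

σ₀² = 94.8

For the Normal–Normal model with known σ², precisions add: τ_n = τ₀ + n/σ².
So 1/σ₀² = 1/11.2884 − 7/89.7 = 0.088587 − 0.078038 = 0.010549.
Hence σ₀² = 1/0.010549 ≈ 94.8.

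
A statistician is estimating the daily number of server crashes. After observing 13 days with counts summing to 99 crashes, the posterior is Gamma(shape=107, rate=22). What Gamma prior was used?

Gamma(shape=8, rate=9)

Gamma–Poisson conjugacy: posterior shape = α + Σxᵢ, posterior rate = β + n.
So α = 107 − 99 = 8 and β = 22 − 13 = 9.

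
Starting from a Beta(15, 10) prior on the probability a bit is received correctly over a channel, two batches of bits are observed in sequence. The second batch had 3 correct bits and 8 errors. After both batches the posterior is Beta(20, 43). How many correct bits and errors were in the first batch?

2 correct bits and 25 errors

Sequential conjugate updates are equivalent to a single update on the pooled data, so total successes = posterior α − prior α and total failures = posterior β − prior β.
Total across both batches: 20−15=5 correct bits, 43−10=33 errors.
Subtract the second batch: 5−3=2 correct bits and 33−8=25 errors.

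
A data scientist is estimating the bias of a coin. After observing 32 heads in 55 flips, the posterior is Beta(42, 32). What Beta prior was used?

Beta is conjugate to the binomial likelihood: posterior = Beta(a+s, b+f).
Subtract the data counts: 42−32=10, 32−23=9.

Beta(10, 9)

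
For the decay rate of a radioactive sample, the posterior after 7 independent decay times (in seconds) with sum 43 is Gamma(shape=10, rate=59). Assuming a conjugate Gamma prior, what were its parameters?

Gamma(shape=3, rate=16)

Gamma–exponential conjugacy: posterior shape = α + n, posterior rate = β + Σtᵢ.
So α = 10 − 7 = 3 and β = 59 − 43 = 16.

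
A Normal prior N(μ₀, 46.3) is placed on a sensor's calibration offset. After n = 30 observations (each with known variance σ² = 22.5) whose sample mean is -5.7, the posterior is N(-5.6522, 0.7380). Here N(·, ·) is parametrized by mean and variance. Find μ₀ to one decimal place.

The posterior mean is a precision-weighted average: μ_n = (τ₀μ₀ + τ_data·x̄)/(τ₀+τ_data), with τ₀=1/σ₀² and τ_data=n/σ².
Here τ₀ = 1/46.3 = 0.021598 and τ_data = 30/22.5 = 1.333333, so τ_n = 1.354931.
Rearranging for μ₀: μ₀ = (μ_n·τ_n − τ_data·x̄)/τ₀ = (-5.6522·1.354931 − 1.333333·-5.7) / 0.021598 = -0.058343/0.021598 ≈ -2.7.

μ₀ = -2.7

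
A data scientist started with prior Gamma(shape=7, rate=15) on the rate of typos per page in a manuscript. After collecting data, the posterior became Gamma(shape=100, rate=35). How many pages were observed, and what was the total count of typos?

n = 20 pages with total 93 typos

A Gamma(α, β) prior (rate parametrization) on a Poisson rate with n observations summing to S gives posterior Gamma(α+S, β+n).
Matching: Σxᵢ = 100 − 7 = 93 and n = 35 − 15 = 20.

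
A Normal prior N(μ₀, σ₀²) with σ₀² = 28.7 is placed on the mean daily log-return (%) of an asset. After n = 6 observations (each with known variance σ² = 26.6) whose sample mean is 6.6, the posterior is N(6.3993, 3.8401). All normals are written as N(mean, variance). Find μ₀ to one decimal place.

μ₀ = 5.1

The posterior mean is a precision-weighted average: μ_n = (τ₀μ₀ + τ_data·x̄)/(τ₀+τ_data), with τ₀=1/σ₀² and τ_data=n/σ².
Here τ₀ = 1/28.7 = 0.034843 and τ_data = 6/26.6 = 0.225564, so τ_n = 0.260407.
Rearranging for μ₀: μ₀ = (μ_n·τ_n − τ_data·x̄)/τ₀ = (6.3993·0.260407 − 0.225564·6.6) / 0.034843 = 0.177700/0.034843 ≈ 5.1.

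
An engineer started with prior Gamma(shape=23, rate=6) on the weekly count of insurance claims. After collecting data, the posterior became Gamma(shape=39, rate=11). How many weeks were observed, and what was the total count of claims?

n = 5 weeks with total 16 claims

A Gamma(α, β) prior (rate parametrization) on a Poisson rate with n observations summing to S gives posterior Gamma(α+S, β+n).
Matching: Σxᵢ = 39 − 23 = 16 and n = 11 − 6 = 5.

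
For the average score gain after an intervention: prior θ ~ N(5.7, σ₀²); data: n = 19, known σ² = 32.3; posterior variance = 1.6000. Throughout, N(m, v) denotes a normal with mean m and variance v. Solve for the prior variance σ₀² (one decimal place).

σ₀² = 27.2

Posterior precision equals prior precision plus data precision: 1/σ_n² = 1/σ₀² + n/σ².
So 1/σ₀² = 1/1.6000 − 19/32.3 = 0.625000 − 0.588235 = 0.036765.
Hence σ₀² = 1/0.036765 ≈ 27.2.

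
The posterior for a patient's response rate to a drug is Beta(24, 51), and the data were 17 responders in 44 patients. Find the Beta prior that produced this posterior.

Beta(7, 24)

Under Beta–binomial conjugacy the posterior parameters are (a+s, b+f).
So a = 24 − 17 = 7 and b = 51 − 27 = 24.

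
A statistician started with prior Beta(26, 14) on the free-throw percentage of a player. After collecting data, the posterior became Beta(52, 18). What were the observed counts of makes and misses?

A Beta(a, b) prior with s successes and f failures in binomial data gives a Beta(a+s, b+f) posterior.
Match parameters: s=52−26=26, f=18−14=4.

26 makes and 4 misses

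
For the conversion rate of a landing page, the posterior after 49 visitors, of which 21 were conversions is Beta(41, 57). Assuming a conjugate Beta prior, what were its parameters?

Beta is conjugate to the binomial likelihood: posterior = Beta(a+s, b+f).
Subtract the data counts: 41−21=20, 57−28=29.

Beta(20, 29)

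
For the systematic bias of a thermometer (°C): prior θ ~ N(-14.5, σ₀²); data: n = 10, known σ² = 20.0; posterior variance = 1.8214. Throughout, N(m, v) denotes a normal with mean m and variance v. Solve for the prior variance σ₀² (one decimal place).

For the Normal–Normal model with known σ², precisions add: τ_n = τ₀ + n/σ².
So 1/σ₀² = 1/1.8214 − 10/20.0 = 0.549028 − 0.500000 = 0.049028.
Hence σ₀² = 1/0.049028 ≈ 20.4.

σ₀² = 20.4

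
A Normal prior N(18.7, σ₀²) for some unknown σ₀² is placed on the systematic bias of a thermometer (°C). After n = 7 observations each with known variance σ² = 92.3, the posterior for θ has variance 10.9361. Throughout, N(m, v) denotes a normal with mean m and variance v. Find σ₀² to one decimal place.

σ₀² = 64.1

Posterior precision equals prior precision plus data precision: 1/σ_n² = 1/σ₀² + n/σ².
So 1/σ₀² = 1/10.9361 − 7/92.3 = 0.091440 − 0.075840 = 0.015600.
Hence σ₀² = 1/0.015600 ≈ 64.1.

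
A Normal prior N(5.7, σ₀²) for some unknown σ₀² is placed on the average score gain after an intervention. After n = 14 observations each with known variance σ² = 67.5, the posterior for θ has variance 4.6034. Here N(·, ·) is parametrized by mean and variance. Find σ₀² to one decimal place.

σ₀² = 101.8

Posterior precision equals prior precision plus data precision: 1/σ_n² = 1/σ₀² + n/σ².
So 1/σ₀² = 1/4.6034 − 14/67.5 = 0.217231 − 0.207407 = 0.009824.
Hence σ₀² = 1/0.009824 ≈ 101.8.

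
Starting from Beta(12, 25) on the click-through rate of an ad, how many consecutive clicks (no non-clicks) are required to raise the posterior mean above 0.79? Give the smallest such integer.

After k clicks and 0 non-clicks the posterior is Beta(12+k, 25), with mean (12+k)/(12+25+k).
Set (12+k)/(37+k) > 0.79 and solve: k > (0.79·37 − 12)/(1 − 0.79) = 82.048.
The smallest integer exceeding 82.048 is 83.

k = 83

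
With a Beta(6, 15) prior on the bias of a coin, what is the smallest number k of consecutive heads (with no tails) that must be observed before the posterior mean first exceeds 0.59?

k = 16

After k heads and 0 tails the posterior is Beta(6+k, 15), with mean (6+k)/(6+15+k).
Set (6+k)/(21+k) > 0.59 and solve: k > (0.59·21 − 6)/(1 − 0.59) = 15.585.
The smallest integer exceeding 15.585 is 16.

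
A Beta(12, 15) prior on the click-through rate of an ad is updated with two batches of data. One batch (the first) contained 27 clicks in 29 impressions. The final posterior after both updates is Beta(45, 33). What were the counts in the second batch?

Because Beta–binomial updating is additive in the counts, the combined data contributed (α_post−α_prior, β_post−β_prior) successes and failures.
Total across both batches: 45−12=33 clicks, 33−15=18 non-clicks.
Subtract the first batch: 33−27=6 clicks and 18−2=16 non-clicks.

6 clicks and 16 non-clicks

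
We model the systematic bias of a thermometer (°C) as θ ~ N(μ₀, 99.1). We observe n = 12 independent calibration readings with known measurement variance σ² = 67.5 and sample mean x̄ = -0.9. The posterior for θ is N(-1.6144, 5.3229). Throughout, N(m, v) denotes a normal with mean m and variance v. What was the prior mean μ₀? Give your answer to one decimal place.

With known observation variance, the Normal–Normal posterior has precision τ_n = τ₀ + n/σ² and mean μ_n = (τ₀μ₀ + (n/σ²)x̄)/τ_n.
Here τ₀ = 1/99.1 = 0.010091 and τ_data = 12/67.5 = 0.177778, so τ_n = 0.187869.
Rearranging for μ₀: μ₀ = (μ_n·τ_n − τ_data·x̄)/τ₀ = (-1.6144·0.187869 − 0.177778·-0.9) / 0.010091 = -0.143296/0.010091 ≈ -14.2.

μ₀ = -14.2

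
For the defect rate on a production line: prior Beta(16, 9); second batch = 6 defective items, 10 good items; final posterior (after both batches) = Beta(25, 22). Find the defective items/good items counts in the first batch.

Sequential conjugate updates are equivalent to a single update on the pooled data, so total successes = posterior α − prior α and total failures = posterior β − prior β.
Total across both batches: 25−16=9 defective items, 22−9=13 good items.
Subtract the second batch: 9−6=3 defective items and 13−10=3 good items.

3 defective items and 3 good items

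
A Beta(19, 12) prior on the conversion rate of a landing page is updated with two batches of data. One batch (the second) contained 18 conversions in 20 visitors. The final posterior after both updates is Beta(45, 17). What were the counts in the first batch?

Because Beta–binomial updating is additive in the counts, the combined data contributed (α_post−α_prior, β_post−β_prior) successes and failures.
Total across both batches: 45−19=26 conversions, 17−12=5 bounces.
Subtract the second batch: 26−18=8 conversions and 5−2=3 bounces.

8 conversions and 3 bounces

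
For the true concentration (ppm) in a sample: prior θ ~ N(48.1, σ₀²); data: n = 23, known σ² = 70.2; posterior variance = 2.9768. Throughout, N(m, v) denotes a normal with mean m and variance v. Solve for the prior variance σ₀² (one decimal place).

Posterior precision equals prior precision plus data precision: 1/σ_n² = 1/σ₀² + n/σ².
So 1/σ₀² = 1/2.9768 − 23/70.2 = 0.335931 − 0.327635 = 0.008296.
Hence σ₀² = 1/0.008296 ≈ 120.5.

σ₀² = 120.5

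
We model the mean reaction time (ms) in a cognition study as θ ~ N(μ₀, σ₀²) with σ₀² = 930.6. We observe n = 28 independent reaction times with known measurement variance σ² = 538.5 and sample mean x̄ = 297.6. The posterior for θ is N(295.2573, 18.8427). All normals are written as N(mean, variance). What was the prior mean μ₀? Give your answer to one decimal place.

With known observation variance, the Normal–Normal posterior has precision τ_n = τ₀ + n/σ² and mean μ_n = (τ₀μ₀ + (n/σ²)x̄)/τ_n.
Here τ₀ = 1/930.6 = 0.001075 and τ_data = 28/538.5 = 0.051996, so τ_n = 0.053071.
Rearranging for μ₀: μ₀ = (μ_n·τ_n − τ_data·x̄)/τ₀ = (295.2573·0.053071 − 0.051996·297.6) / 0.001075 = 0.195591/0.001075 ≈ 181.9.

μ₀ = 181.9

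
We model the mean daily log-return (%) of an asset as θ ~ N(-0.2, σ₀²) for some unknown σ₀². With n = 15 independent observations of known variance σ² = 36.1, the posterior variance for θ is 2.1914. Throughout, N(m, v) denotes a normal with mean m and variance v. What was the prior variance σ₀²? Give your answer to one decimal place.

σ₀² = 24.5

Posterior precision equals prior precision plus data precision: 1/σ_n² = 1/σ₀² + n/σ².
So 1/σ₀² = 1/2.1914 − 15/36.1 = 0.456329 − 0.415512 = 0.040817.
Hence σ₀² = 1/0.040817 ≈ 24.5.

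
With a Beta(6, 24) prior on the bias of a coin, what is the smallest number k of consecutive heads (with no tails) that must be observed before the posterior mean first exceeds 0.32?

k = 6

After k heads and 0 tails the posterior is Beta(6+k, 24), with mean (6+k)/(6+24+k).
Set (6+k)/(30+k) > 0.32 and solve: k > (0.32·30 − 6)/(1 − 0.32) = 5.294.
The smallest integer exceeding 5.294 is 6.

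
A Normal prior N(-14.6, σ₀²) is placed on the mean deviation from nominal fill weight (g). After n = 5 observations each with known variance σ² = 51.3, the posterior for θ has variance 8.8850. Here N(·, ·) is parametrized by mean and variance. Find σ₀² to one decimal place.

For the Normal–Normal model with known σ², precisions add: τ_n = τ₀ + n/σ².
So 1/σ₀² = 1/8.8850 − 5/51.3 = 0.112549 − 0.097466 = 0.015083.
Hence σ₀² = 1/0.015083 ≈ 66.3.

σ₀² = 66.3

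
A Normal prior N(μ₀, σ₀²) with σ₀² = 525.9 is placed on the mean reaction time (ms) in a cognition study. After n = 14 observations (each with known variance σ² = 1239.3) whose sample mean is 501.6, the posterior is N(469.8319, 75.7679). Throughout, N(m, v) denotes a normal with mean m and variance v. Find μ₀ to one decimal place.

μ₀ = 281.1

The posterior mean is a precision-weighted average: μ_n = (τ₀μ₀ + τ_data·x̄)/(τ₀+τ_data), with τ₀=1/σ₀² and τ_data=n/σ².
Here τ₀ = 1/525.9 = 0.001902 and τ_data = 14/1239.3 = 0.011297, so τ_n = 0.013199.
Rearranging for μ₀: μ₀ = (μ_n·τ_n − τ_data·x̄)/τ₀ = (469.8319·0.013199 − 0.011297·501.6) / 0.001902 = 0.534736/0.001902 ≈ 281.1.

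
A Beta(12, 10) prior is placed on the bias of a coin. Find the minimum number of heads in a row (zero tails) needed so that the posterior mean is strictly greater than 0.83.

k = 37

After k heads and 0 tails the posterior is Beta(12+k, 10), with mean (12+k)/(12+10+k).
Set (12+k)/(22+k) > 0.83 and solve: k > (0.83·22 − 12)/(1 − 0.83) = 36.824.
The smallest integer exceeding 36.824 is 37, and checking k=37: (49)/(59) = 0.8305 > 0.83.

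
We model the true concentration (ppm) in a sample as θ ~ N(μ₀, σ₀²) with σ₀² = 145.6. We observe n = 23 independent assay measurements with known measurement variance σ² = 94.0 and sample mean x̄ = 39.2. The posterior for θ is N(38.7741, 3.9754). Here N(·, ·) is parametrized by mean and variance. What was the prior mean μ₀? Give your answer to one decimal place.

μ₀ = 23.6

The posterior mean is a precision-weighted average: μ_n = (τ₀μ₀ + τ_data·x̄)/(τ₀+τ_data), with τ₀=1/σ₀² and τ_data=n/σ².
Here τ₀ = 1/145.6 = 0.006868 and τ_data = 23/94.0 = 0.244681, so τ_n = 0.251549.
Rearranging for μ₀: μ₀ = (μ_n·τ_n − τ_data·x̄)/τ₀ = (38.7741·0.251549 − 0.244681·39.2) / 0.006868 = 0.162091/0.006868 ≈ 23.6.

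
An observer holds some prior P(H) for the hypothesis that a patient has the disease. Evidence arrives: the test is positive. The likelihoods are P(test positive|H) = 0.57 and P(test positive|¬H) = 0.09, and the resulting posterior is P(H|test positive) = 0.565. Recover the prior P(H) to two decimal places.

In odds form, posterior odds = prior odds × likelihood ratio, so prior odds = posterior odds ÷ LR.
Posterior odds = 0.565/(1−0.565) = 1.2989. LR = 0.57/0.09 = 6.3333.
Prior odds = 1.2989/6.3333 = 0.2051, so P(H) = 0.2051/(1+0.2051) ≈ 0.17.

P(H) = 0.17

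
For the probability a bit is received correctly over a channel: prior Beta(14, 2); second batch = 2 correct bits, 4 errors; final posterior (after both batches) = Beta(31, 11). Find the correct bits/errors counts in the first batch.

15 correct bits and 5 errors

Sequential conjugate updates are equivalent to a single update on the pooled data, so total successes = posterior α − prior α and total failures = posterior β − prior β.
Total across both batches: 31−14=17 correct bits, 11−2=9 errors.
Subtract the second batch: 17−2=15 correct bits and 9−4=5 errors.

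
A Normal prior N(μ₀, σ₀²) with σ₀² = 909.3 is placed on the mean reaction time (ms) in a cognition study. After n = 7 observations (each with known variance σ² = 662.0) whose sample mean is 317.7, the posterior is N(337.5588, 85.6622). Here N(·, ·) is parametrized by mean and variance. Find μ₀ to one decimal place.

The posterior mean is a precision-weighted average: μ_n = (τ₀μ₀ + τ_data·x̄)/(τ₀+τ_data), with τ₀=1/σ₀² and τ_data=n/σ².
Here τ₀ = 1/909.3 = 0.001100 and τ_data = 7/662.0 = 0.010574, so τ_n = 0.011674.
Rearranging for μ₀: μ₀ = (μ_n·τ_n − τ_data·x̄)/τ₀ = (337.5588·0.011674 − 0.010574·317.7) / 0.001100 = 0.581302/0.001100 ≈ 528.5.

μ₀ = 528.5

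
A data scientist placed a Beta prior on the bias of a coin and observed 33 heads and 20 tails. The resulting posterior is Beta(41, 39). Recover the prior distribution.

Beta(8, 19)

A Beta(a, b) prior with s successes and f failures in binomial data gives a Beta(a+s, b+f) posterior.
Subtract the data counts: 41−33=8, 39−20=19.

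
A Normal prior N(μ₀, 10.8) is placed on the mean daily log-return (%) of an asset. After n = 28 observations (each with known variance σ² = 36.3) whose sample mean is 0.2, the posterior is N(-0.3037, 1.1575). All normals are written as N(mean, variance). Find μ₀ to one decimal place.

With known observation variance, the Normal–Normal posterior has precision τ_n = τ₀ + n/σ² and mean μ_n = (τ₀μ₀ + (n/σ²)x̄)/τ_n.
Here τ₀ = 1/10.8 = 0.092593 and τ_data = 28/36.3 = 0.771350, so τ_n = 0.863943.
Rearranging for μ₀: μ₀ = (μ_n·τ_n − τ_data·x̄)/τ₀ = (-0.3037·0.863943 − 0.771350·0.2) / 0.092593 = -0.416649/0.092593 ≈ -4.5.

μ₀ = -4.5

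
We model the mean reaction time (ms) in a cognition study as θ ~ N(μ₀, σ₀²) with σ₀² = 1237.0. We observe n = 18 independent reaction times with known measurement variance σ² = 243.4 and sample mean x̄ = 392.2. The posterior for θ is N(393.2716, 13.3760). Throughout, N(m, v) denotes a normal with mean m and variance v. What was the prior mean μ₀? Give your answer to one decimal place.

The posterior mean is a precision-weighted average: μ_n = (τ₀μ₀ + τ_data·x̄)/(τ₀+τ_data), with τ₀=1/σ₀² and τ_data=n/σ².
Here τ₀ = 1/1237.0 = 0.000808 and τ_data = 18/243.4 = 0.073952, so τ_n = 0.074760.
Rearranging for μ₀: μ₀ = (μ_n·τ_n − τ_data·x̄)/τ₀ = (393.2716·0.074760 − 0.073952·392.2) / 0.000808 = 0.397010/0.000808 ≈ 491.3.

μ₀ = 491.3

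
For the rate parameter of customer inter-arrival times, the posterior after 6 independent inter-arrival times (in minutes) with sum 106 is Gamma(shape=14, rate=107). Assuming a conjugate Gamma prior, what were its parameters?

Gamma(shape=8, rate=1)

Gamma–exponential conjugacy: posterior shape = α + n, posterior rate = β + Σtᵢ.
So α = 14 − 6 = 8 and β = 107 − 106 = 1.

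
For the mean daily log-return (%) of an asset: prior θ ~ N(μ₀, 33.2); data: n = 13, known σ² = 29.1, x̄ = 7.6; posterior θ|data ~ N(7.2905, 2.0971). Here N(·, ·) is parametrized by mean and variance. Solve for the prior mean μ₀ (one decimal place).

μ₀ = 2.7

The posterior mean is a precision-weighted average: μ_n = (τ₀μ₀ + τ_data·x̄)/(τ₀+τ_data), with τ₀=1/σ₀² and τ_data=n/σ².
Here τ₀ = 1/33.2 = 0.030120 and τ_data = 13/29.1 = 0.446735, so τ_n = 0.476855.
Rearranging for μ₀: μ₀ = (μ_n·τ_n − τ_data·x̄)/τ₀ = (7.2905·0.476855 − 0.446735·7.6) / 0.030120 = 0.081325/0.030120 ≈ 2.7.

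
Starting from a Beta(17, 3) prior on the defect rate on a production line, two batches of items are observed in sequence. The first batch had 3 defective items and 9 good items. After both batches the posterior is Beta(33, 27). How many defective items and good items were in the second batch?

Because Beta–binomial updating is additive in the counts, the combined data contributed (α_post−α_prior, β_post−β_prior) successes and failures.
Total across both batches: 33−17=16 defective items, 27−3=24 good items.
Subtract the first batch: 16−3=13 defective items and 24−9=15 good items.

13 defective items and 15 good items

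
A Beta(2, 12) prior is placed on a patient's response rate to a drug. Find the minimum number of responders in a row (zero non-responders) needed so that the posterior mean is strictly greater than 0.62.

After k responders and 0 non-responders the posterior is Beta(2+k, 12), with mean (2+k)/(2+12+k).
Set (2+k)/(14+k) > 0.62 and solve: k > (0.62·14 − 2)/(1 − 0.62) = 17.579.
The smallest integer exceeding 17.579 is 18, and checking k=18: (20)/(32) = 0.6250 > 0.62.

k = 18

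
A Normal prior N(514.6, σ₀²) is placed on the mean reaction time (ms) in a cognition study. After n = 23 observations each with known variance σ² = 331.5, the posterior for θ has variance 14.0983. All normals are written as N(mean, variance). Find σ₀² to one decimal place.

Posterior precision equals prior precision plus data precision: 1/σ_n² = 1/σ₀² + n/σ².
So 1/σ₀² = 1/14.0983 − 23/331.5 = 0.070931 − 0.069382 = 0.001549.
Hence σ₀² = 1/0.001549 ≈ 645.6.

σ₀² = 645.6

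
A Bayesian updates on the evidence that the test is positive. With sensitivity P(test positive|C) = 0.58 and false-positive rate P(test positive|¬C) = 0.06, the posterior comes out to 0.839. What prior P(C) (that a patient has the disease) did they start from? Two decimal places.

Bayes' rule in odds form gives O(C|E) = O(C)·[P(E|C)/P(E|¬C)], hence O(C) = O(C|E)/LR.
Posterior odds = 0.839/(1−0.839) = 5.2112. LR = 0.58/0.06 = 9.6667.
Prior odds = 5.2112/9.6667 = 0.5391, so P(C) = 0.5391/(1+0.5391) ≈ 0.35.

P(C) = 0.35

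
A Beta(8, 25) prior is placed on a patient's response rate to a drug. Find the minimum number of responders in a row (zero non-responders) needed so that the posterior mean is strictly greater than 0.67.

After k responders and 0 non-responders the posterior is Beta(8+k, 25), with mean (8+k)/(8+25+k).
Set (8+k)/(33+k) > 0.67 and solve: k > (0.67·33 − 8)/(1 − 0.67) = 42.758.
The smallest integer exceeding 42.758 is 43.

k = 43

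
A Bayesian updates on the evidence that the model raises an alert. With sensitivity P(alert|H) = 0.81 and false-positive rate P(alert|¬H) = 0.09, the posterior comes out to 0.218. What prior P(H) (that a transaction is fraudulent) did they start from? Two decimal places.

P(H) = 0.03

Bayes' rule in odds form gives O(H|E) = O(H)·[P(E|H)/P(E|¬H)], hence O(H) = O(H|E)/LR.
Posterior odds = 0.218/(1−0.218) = 0.2788. LR = 0.81/0.09 = 9.0000.
Prior odds = 0.2788/9.0000 = 0.0310, so P(H) = 0.0310/(1+0.0310) ≈ 0.03.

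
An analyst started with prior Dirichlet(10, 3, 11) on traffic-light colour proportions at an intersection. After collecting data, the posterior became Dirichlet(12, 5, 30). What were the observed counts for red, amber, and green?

counts (2, 2, 19)

For a Dirichlet(α) prior with multinomial counts c, the posterior is Dirichlet(α + c) componentwise.
Counts are posterior − prior componentwise: 12−10=2, 5−3=2, 30−11=19.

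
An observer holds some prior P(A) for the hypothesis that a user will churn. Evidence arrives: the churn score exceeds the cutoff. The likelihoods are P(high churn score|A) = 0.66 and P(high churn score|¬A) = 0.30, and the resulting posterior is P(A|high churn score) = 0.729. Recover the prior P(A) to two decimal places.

In odds form, posterior odds = prior odds × likelihood ratio, so prior odds = posterior odds ÷ LR.
Posterior odds = 0.729/(1−0.729) = 2.6900. LR = 0.66/0.30 = 2.2000.
Prior odds = 2.6900/2.2000 = 1.2227, so P(A) = 1.2227/(1+1.2227) ≈ 0.55.

P(A) = 0.55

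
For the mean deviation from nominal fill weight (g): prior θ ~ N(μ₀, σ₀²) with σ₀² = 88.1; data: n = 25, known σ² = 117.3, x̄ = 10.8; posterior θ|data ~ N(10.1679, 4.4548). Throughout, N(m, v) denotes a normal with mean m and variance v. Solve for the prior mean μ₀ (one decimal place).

With known observation variance, the Normal–Normal posterior has precision τ_n = τ₀ + n/σ² and mean μ_n = (τ₀μ₀ + (n/σ²)x̄)/τ_n.
Here τ₀ = 1/88.1 = 0.011351 and τ_data = 25/117.3 = 0.213129, so τ_n = 0.224480.
Rearranging for μ₀: μ₀ = (μ_n·τ_n − τ_data·x̄)/τ₀ = (10.1679·0.224480 − 0.213129·10.8) / 0.011351 = -0.019303/0.011351 ≈ -1.7.

μ₀ = -1.7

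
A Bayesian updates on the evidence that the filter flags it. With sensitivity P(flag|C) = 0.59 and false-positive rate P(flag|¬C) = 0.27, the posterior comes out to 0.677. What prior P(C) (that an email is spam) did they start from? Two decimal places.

P(C) = 0.49

Bayes' rule in odds form gives O(C|E) = O(C)·[P(E|C)/P(E|¬C)], hence O(C) = O(C|E)/LR.
Posterior odds = 0.677/(1−0.677) = 2.0960. LR = 0.59/0.27 = 2.1852.
Prior odds = 2.0960/2.1852 = 0.9592, so P(C) = 0.9592/(1+0.9592) ≈ 0.49.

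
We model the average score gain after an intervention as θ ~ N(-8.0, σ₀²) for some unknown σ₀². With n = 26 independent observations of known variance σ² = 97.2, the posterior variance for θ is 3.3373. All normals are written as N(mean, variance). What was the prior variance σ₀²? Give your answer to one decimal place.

σ₀² = 31.1

Posterior precision equals prior precision plus data precision: 1/σ_n² = 1/σ₀² + n/σ².
So 1/σ₀² = 1/3.3373 − 26/97.2 = 0.299643 − 0.267490 = 0.032153.
Hence σ₀² = 1/0.032153 ≈ 31.1.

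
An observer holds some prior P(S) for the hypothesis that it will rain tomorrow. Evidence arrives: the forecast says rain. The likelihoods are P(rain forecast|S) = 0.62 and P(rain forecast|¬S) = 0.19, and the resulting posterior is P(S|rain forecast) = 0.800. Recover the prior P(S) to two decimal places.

P(S) = 0.55

Bayes' rule in odds form gives O(S|E) = O(S)·[P(E|S)/P(E|¬S)], hence O(S) = O(S|E)/LR.
Posterior odds = 0.800/(1−0.800) = 4.0000. LR = 0.62/0.19 = 3.2632.
Prior odds = 4.0000/3.2632 = 1.2258, so P(S) = 1.2258/(1+1.2258) ≈ 0.55.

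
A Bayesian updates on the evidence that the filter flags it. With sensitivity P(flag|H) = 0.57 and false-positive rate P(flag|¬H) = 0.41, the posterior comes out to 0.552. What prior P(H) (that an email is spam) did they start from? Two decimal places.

Bayes' rule in odds form gives O(H|E) = O(H)·[P(E|H)/P(E|¬H)], hence O(H) = O(H|E)/LR.
Posterior odds = 0.552/(1−0.552) = 1.2321. LR = 0.57/0.41 = 1.3902.
Prior odds = 1.2321/1.3902 = 0.8863, so P(H) = 0.8863/(1+0.8863) ≈ 0.47.

P(H) = 0.47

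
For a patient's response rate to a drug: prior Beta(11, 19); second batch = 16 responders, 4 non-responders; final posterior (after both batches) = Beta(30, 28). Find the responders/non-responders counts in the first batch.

3 responders and 5 non-responders

Because Beta–binomial updating is additive in the counts, the combined data contributed (α_post−α_prior, β_post−β_prior) successes and failures.
Total across both batches: 30−11=19 responders, 28−19=9 non-responders.
Subtract the second batch: 19−16=3 responders and 9−4=5 non-responders.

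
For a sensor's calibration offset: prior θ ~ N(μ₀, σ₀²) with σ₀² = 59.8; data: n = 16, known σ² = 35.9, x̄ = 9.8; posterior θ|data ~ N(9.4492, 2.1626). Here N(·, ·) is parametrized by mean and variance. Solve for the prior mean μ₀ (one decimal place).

μ₀ = 0.1

The posterior mean is a precision-weighted average: μ_n = (τ₀μ₀ + τ_data·x̄)/(τ₀+τ_data), with τ₀=1/σ₀² and τ_data=n/σ².
Here τ₀ = 1/59.8 = 0.016722 and τ_data = 16/35.9 = 0.445682, so τ_n = 0.462404.
Rearranging for μ₀: μ₀ = (μ_n·τ_n − τ_data·x̄)/τ₀ = (9.4492·0.462404 − 0.445682·9.8) / 0.016722 = 0.001664/0.016722 ≈ 0.1.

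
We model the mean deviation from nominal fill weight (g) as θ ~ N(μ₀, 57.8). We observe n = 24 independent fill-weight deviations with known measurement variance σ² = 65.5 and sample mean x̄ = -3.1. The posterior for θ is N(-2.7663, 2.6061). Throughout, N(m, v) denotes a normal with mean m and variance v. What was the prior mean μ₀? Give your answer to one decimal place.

μ₀ = 4.3

The posterior mean is a precision-weighted average: μ_n = (τ₀μ₀ + τ_data·x̄)/(τ₀+τ_data), with τ₀=1/σ₀² and τ_data=n/σ².
Here τ₀ = 1/57.8 = 0.017301 and τ_data = 24/65.5 = 0.366412, so τ_n = 0.383713.
Rearranging for μ₀: μ₀ = (μ_n·τ_n − τ_data·x̄)/τ₀ = (-2.7663·0.383713 − 0.366412·-3.1) / 0.017301 = 0.074412/0.017301 ≈ 4.3.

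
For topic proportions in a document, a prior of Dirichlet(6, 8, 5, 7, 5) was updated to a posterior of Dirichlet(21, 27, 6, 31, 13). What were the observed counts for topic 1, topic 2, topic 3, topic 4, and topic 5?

counts (15, 19, 1, 24, 8)

For a Dirichlet(α) prior with multinomial counts c, the posterior is Dirichlet(α + c) componentwise.
Counts are posterior − prior componentwise: 21−6=15, 27−8=19, 6−5=1, 31−7=24, 13−5=8.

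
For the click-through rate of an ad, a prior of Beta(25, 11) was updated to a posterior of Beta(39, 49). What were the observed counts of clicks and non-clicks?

14 clicks and 38 non-clicks

Beta is conjugate to the binomial likelihood: posterior = Beta(α+s, β+f).
Match parameters: s=39−25=14, f=49−11=38.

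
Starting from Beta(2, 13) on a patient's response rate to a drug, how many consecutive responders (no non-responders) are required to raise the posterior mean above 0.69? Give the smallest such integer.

k = 27

After k responders and 0 non-responders the posterior is Beta(2+k, 13), with mean (2+k)/(2+13+k).
Set (2+k)/(15+k) > 0.69 and solve: k > (0.69·15 − 2)/(1 − 0.69) = 26.935.
The smallest integer exceeding 26.935 is 27, and checking k=27: (29)/(42) = 0.6905 > 0.69.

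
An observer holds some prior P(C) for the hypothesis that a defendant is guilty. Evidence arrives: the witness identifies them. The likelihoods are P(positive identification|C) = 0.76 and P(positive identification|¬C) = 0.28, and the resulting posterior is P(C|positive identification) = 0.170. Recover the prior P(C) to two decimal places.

In odds form, posterior odds = prior odds × likelihood ratio, so prior odds = posterior odds ÷ LR.
Posterior odds = 0.170/(1−0.170) = 0.2048. LR = 0.76/0.28 = 2.7143.
Prior odds = 0.2048/2.7143 = 0.0755, so P(C) = 0.0755/(1+0.0755) ≈ 0.07.

P(C) = 0.07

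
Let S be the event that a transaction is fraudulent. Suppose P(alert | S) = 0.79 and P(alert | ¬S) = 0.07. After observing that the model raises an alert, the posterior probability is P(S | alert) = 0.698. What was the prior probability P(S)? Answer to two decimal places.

In odds form, posterior odds = prior odds × likelihood ratio, so prior odds = posterior odds ÷ LR.
Posterior odds = 0.698/(1−0.698) = 2.3113. LR = 0.79/0.07 = 11.2857.
Prior odds = 2.3113/11.2857 = 0.2048, so P(S) = 0.2048/(1+0.2048) ≈ 0.17.

P(S) = 0.17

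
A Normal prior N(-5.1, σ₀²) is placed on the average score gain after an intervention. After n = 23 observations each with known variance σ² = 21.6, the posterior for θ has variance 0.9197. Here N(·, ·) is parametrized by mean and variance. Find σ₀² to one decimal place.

σ₀² = 44.5

Posterior precision equals prior precision plus data precision: 1/σ_n² = 1/σ₀² + n/σ².
So 1/σ₀² = 1/0.9197 − 23/21.6 = 1.087311 − 1.064815 = 0.022496.
Hence σ₀² = 1/0.022496 ≈ 44.5.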